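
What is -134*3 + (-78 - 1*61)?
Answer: -541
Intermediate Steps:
-134*3 + (-78 - 1*61) = -402 + (-78 - 61) = -402 - 139 = -541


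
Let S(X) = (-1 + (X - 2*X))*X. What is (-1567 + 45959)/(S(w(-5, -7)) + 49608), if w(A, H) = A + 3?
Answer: 22196/24803 ≈ 0.89489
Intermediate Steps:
w(A, H) = 3 + A
S(X) = X*(-1 - X) (S(X) = (-1 - X)*X = X*(-1 - X))
(-1567 + 45959)/(S(w(-5, -7)) + 49608) = (-1567 + 45959)/(-(3 - 5)*(1 + (3 - 5)) + 49608) = 44392/(-1*(-2)*(1 - 2) + 49608) = 44392/(-1*(-2)*(-1) + 49608) = 44392/(-2 + 49608) = 44392/49606 = 44392*(1/49606) = 22196/24803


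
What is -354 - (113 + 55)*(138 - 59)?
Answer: -13626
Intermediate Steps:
-354 - (113 + 55)*(138 - 59) = -354 - 168*79 = -354 - 1*13272 = -354 - 13272 = -13626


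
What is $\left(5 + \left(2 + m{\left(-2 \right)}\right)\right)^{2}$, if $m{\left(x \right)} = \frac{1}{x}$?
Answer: $\frac{169}{4} \approx 42.25$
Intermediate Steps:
$\left(5 + \left(2 + m{\left(-2 \right)}\right)\right)^{2} = \left(5 + \left(2 + \frac{1}{-2}\right)\right)^{2} = \left(5 + \left(2 - \frac{1}{2}\right)\right)^{2} = \left(5 + \frac{3}{2}\right)^{2} = \left(\frac{13}{2}\right)^{2} = \frac{169}{4}$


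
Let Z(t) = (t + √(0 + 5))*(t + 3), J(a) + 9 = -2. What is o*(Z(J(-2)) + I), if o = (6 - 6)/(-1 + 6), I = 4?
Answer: 0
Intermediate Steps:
J(a) = -11 (J(a) = -9 - 2 = -11)
Z(t) = (3 + t)*(t + √5) (Z(t) = (t + √5)*(3 + t) = (3 + t)*(t + √5))
o = 0 (o = 0/5 = 0*(⅕) = 0)
o*(Z(J(-2)) + I) = 0*(((-11)² + 3*(-11) + 3*√5 - 11*√5) + 4) = 0*((121 - 33 + 3*√5 - 11*√5) + 4) = 0*((88 - 8*√5) + 4) = 0*(92 - 8*√5) = 0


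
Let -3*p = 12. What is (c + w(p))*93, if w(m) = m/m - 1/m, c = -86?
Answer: -31527/4 ≈ -7881.8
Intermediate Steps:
p = -4 (p = -⅓*12 = -4)
w(m) = 1 - 1/m
(c + w(p))*93 = (-86 + (-1 - 4)/(-4))*93 = (-86 - ¼*(-5))*93 = (-86 + 5/4)*93 = -339/4*93 = -31527/4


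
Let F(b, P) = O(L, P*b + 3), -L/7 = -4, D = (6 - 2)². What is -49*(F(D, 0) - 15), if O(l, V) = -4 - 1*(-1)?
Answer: 882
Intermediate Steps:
D = 16 (D = 4² = 16)
L = 28 (L = -7*(-4) = 28)
O(l, V) = -3 (O(l, V) = -4 + 1 = -3)
F(b, P) = -3
-49*(F(D, 0) - 15) = -49*(-3 - 15) = -49*(-18) = 882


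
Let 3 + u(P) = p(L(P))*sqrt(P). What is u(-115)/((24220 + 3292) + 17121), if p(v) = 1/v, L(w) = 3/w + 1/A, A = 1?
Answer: -3/44633 + 115*I*sqrt(115)/4998896 ≈ -6.7215e-5 + 0.0002467*I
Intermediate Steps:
L(w) = 1 + 3/w (L(w) = 3/w + 1/1 = 3/w + 1*1 = 3/w + 1 = 1 + 3/w)
u(P) = -3 + P**(3/2)/(3 + P) (u(P) = -3 + sqrt(P)/(((3 + P)/P)) = -3 + (P/(3 + P))*sqrt(P) = -3 + P**(3/2)/(3 + P))
u(-115)/((24220 + 3292) + 17121) = ((-9 + (-115)**(3/2) - 3*(-115))/(3 - 115))/((24220 + 3292) + 17121) = ((-9 - 115*I*sqrt(115) + 345)/(-112))/(27512 + 17121) = -(336 - 115*I*sqrt(115))/112/44633 = (-3 + 115*I*sqrt(115)/112)*(1/44633) = -3/44633 + 115*I*sqrt(115)/4998896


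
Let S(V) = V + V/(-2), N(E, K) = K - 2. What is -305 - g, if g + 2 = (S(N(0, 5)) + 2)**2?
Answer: -1261/4 ≈ -315.25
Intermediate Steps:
N(E, K) = -2 + K
S(V) = V/2 (S(V) = V + V*(-1/2) = V - V/2 = V/2)
g = 41/4 (g = -2 + ((-2 + 5)/2 + 2)**2 = -2 + ((1/2)*3 + 2)**2 = -2 + (3/2 + 2)**2 = -2 + (7/2)**2 = -2 + 49/4 = 41/4 ≈ 10.250)
-305 - g = -305 - 1*41/4 = -305 - 41/4 = -1261/4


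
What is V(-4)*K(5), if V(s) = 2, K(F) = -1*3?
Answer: -6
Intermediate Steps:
K(F) = -3
V(-4)*K(5) = 2*(-3) = -6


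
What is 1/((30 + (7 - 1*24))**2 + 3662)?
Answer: 1/3831 ≈ 0.00026103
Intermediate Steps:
1/((30 + (7 - 1*24))**2 + 3662) = 1/((30 + (7 - 24))**2 + 3662) = 1/((30 - 17)**2 + 3662) = 1/(13**2 + 3662) = 1/(169 + 3662) = 1/3831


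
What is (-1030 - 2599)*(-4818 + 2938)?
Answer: 6822520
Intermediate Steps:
(-1030 - 2599)*(-4818 + 2938) = -3629*(-1880) = 6822520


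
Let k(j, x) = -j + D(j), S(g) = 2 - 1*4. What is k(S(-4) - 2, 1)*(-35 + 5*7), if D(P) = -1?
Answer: 0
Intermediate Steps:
S(g) = -2 (S(g) = 2 - 4 = -2)
k(j, x) = -1 - j (k(j, x) = -j - 1 = -1 - j)
k(S(-4) - 2, 1)*(-35 + 5*7) = (-1 - (-2 - 2))*(-35 + 5*7) = (-1 - 1*(-4))*(-35 + 35) = (-1 + 4)*0 = 3*0 = 0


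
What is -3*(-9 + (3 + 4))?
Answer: 6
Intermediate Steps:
-3*(-9 + (3 + 4)) = -3*(-9 + 7) = -3*(-2) = 6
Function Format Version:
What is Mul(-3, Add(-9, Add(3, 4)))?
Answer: 6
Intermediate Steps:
Mul(-3, Add(-9, Add(3, 4))) = Mul(-3, Add(-9, 7)) = Mul(-3, -2) = 6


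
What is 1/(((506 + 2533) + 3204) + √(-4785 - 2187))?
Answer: 2081/12994007 - 2*I*√1743/38982021 ≈ 0.00016015 - 2.142e-6*I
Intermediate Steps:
1/(((506 + 2533) + 3204) + √(-4785 - 2187)) = 1/((3039 + 3204) + √(-6972)) = 1/(6243 + 2*I*√1743)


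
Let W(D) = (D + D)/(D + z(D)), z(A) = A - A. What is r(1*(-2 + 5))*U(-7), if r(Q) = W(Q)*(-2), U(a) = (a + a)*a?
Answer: -392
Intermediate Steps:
z(A) = 0
W(D) = 2 (W(D) = (D + D)/(D + 0) = (2*D)/D = 2)
U(a) = 2*a² (U(a) = (2*a)*a = 2*a²)
r(Q) = -4 (r(Q) = 2*(-2) = -4)
r(1*(-2 + 5))*U(-7) = -8*(-7)² = -8*49 = -4*98 = -392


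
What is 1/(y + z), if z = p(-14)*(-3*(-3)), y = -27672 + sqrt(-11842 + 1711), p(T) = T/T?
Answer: -9221/255083900 - I*sqrt(10131)/765251700 ≈ -3.6149e-5 - 1.3153e-7*I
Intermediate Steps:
p(T) = 1
y = -27672 + I*sqrt(10131) (y = -27672 + sqrt(-10131) = -27672 + I*sqrt(10131) ≈ -27672.0 + 100.65*I)
z = 9 (z = 1*(-3*(-3)) = 1*9 = 9)
1/(y + z) = 1/((-27672 + I*sqrt(10131)) + 9) = 1/(-27663 + I*sqrt(10131))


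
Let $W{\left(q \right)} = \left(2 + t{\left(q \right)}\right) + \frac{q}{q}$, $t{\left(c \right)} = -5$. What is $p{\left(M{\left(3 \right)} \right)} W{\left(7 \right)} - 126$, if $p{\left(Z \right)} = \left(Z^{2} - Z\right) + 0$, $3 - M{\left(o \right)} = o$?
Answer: $-126$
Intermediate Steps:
$M{\left(o \right)} = 3 - o$
$p{\left(Z \right)} = Z^{2} - Z$
$W{\left(q \right)} = -2$ ($W{\left(q \right)} = \left(2 - 5\right) + \frac{q}{q} = -3 + 1 = -2$)
$p{\left(M{\left(3 \right)} \right)} W{\left(7 \right)} - 126 = \left(3 - 3\right) \left(-1 + \left(3 - 3\right)\right) \left(-2\right) - 126 = 0 \left(-1 + 0\right) \left(-2\right) - 126 = 0 \left(-1\right) \left(-2\right) - 126 = 0 \left(-2\right) - 126 = 0 - 126 = -126$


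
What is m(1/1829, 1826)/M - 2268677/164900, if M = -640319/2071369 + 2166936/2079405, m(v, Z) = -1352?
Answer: -322477835529805213651/173532049167888700 ≈ -1858.3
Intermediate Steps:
M = 1052347175063/1435738351815 (M = -640319*1/2071369 + 2166936*(1/2079405) = -640319/2071369 + 722312/693135 = 1052347175063/1435738351815 ≈ 0.73297)
m(1/1829, 1826)/M - 2268677/164900 = -1352/1052347175063/1435738351815 - 2268677/164900 = -1352*1435738351815/1052347175063 - 2268677*1/164900 = -1941118251653880/1052347175063 - 2268677/164900 = -322477835529805213651/173532049167888700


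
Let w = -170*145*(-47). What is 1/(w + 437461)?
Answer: 1/1596011 ≈ 6.2656e-7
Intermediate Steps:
w = 1158550 (w = -24650*(-47) = 1158550)
1/(w + 437461) = 1/(1158550 + 437461) = 1/1596011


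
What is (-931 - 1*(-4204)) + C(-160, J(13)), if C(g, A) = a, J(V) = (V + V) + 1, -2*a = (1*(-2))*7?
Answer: 3280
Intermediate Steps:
a = 7 (a = -1*(-2)*7/2 = -(-1)*7 = -½*(-14) = 7)
J(V) = 1 + 2*V (J(V) = 2*V + 1 = 1 + 2*V)
C(g, A) = 7
(-931 - 1*(-4204)) + C(-160, J(13)) = (-931 - 1*(-4204)) + 7 = (-931 + 4204) + 7 = 3273 + 7 = 3280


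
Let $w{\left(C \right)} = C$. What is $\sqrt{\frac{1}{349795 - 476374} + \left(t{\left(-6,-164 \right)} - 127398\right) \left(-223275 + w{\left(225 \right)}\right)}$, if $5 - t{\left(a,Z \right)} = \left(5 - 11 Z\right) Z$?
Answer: $\frac{i \sqrt{604977043442391705729}}{126579} \approx 1.9432 \cdot 10^{5} i$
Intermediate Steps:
$t{\left(a,Z \right)} = 5 - Z \left(5 - 11 Z\right)$ ($t{\left(a,Z \right)} = 5 - \left(5 - 11 Z\right) Z = 5 - Z \left(5 - 11 Z\right)$)
$\sqrt{\frac{1}{349795 - 476374} + \left(t{\left(-6,-164 \right)} - 127398\right) \left(-223275 + w{\left(225 \right)}\right)} = \sqrt{\frac{1}{349795 - 476374} + \left(\left(5 - -820 + 11 \left(-164\right)^{2}\right) - 127398\right) \left(-223275 + 225\right)} = \sqrt{\frac{1}{-126579} + \left(\left(5 + 820 + 11 \cdot 26896\right) - 127398\right) \left(-223050\right)} = \sqrt{- \frac{1}{126579} + \left(\left(5 + 820 + 295856\right) - 127398\right) \left(-223050\right)} = \sqrt{- \frac{1}{126579} + \left(296681 - 127398\right) \left(-223050\right)} = \sqrt{- \frac{1}{126579} + 169283 \left(-223050\right)} = \sqrt{- \frac{1}{126579} - 37758573150} = \sqrt{- \frac{4779442430753851}{126579}} = \frac{i \sqrt{604977043442391705729}}{126579}$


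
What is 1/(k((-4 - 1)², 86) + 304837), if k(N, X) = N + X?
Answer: 1/304948 ≈ 3.2792e-6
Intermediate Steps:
1/(k((-4 - 1)², 86) + 304837) = 1/(((-4 - 1)² + 86) + 304837) = 1/(((-5)² + 86) + 304837) = 1/((25 + 86) + 304837) = 1/(111 + 304837) = 1/304948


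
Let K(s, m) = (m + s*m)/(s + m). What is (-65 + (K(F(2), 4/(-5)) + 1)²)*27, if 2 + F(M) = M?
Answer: -1647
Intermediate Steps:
F(M) = -2 + M
K(s, m) = (m + m*s)/(m + s)
(-65 + (K(F(2), 4/(-5)) + 1)²)*27 = (-65 + ((4/(-5))*(1 + (-2 + 2))/(4/(-5) + (-2 + 2)) + 1)²)*27 = (-65 + ((4*(-⅕))*(1 + 0)/(4*(-⅕) + 0) + 1)²)*27 = (-65 + (-⅘*1/(-⅘ + 0) + 1)²)*27 = (-65 + (-⅘*1/(-⅘) + 1)²)*27 = (-65 + (-⅘*(-5/4)*1 + 1)²)*27 = (-65 + (1 + 1)²)*27 = (-65 + 2²)*27 = (-65 + 4)*27 = -61*27 = -1647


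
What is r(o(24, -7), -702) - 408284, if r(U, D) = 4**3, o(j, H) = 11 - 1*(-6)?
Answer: -408220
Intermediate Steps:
o(j, H) = 17 (o(j, H) = 11 + 6 = 17)
r(U, D) = 64
r(o(24, -7), -702) - 408284 = 64 - 408284 = -408220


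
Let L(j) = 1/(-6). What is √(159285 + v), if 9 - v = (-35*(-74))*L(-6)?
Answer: √1437531/3 ≈ 399.66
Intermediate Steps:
L(j) = -⅙
v = 1322/3 (v = 9 - (-35*(-74))*(-1)/6 = 9 - 2590*(-1)/6 = 9 - 1*(-1295/3) = 9 + 1295/3 = 1322/3 ≈ 440.67)
√(159285 + v) = √(159285 + 1322/3) = √(479177/3) = √1437531/3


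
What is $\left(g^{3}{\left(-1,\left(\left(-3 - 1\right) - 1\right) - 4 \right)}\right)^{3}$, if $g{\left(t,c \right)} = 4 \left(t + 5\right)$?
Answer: $68719476736$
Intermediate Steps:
$g{\left(t,c \right)} = 20 + 4 t$ ($g{\left(t,c \right)} = 4 \left(5 + t\right) = 20 + 4 t$)
$\left(g^{3}{\left(-1,\left(\left(-3 - 1\right) - 1\right) - 4 \right)}\right)^{3} = \left(\left(20 + 4 \left(-1\right)\right)^{3}\right)^{3} = \left(\left(20 - 4\right)^{3}\right)^{3} = \left(16^{3}\right)^{3} = 4096^{3} = 68719476736$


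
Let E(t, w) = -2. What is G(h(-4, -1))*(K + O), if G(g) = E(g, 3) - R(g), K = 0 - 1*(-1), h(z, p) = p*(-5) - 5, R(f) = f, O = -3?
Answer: 4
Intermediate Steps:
h(z, p) = -5 - 5*p (h(z, p) = -5*p - 5 = -5 - 5*p)
K = 1 (K = 0 + 1 = 1)
G(g) = -2 - g
G(h(-4, -1))*(K + O) = (-2 - (-5 - 5*(-1)))*(1 - 3) = (-2 - (-5 + 5))*(-2) = (-2 - 1*0)*(-2) = (-2 + 0)*(-2) = -2*(-2) = 4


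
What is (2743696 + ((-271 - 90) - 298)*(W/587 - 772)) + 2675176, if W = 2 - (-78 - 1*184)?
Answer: 3479338964/587 ≈ 5.9273e+6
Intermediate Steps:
W = 264 (W = 2 - (-78 - 184) = 2 - 1*(-262) = 2 + 262 = 264)
(2743696 + ((-271 - 90) - 298)*(W/587 - 772)) + 2675176 = (2743696 + ((-271 - 90) - 298)*(264/587 - 772)) + 2675176 = (2743696 + (-361 - 298)*(264*(1/587) - 772)) + 2675176 = (2743696 - 659*(264/587 - 772)) + 2675176 = (2743696 - 659*(-452900/587)) + 2675176 = (2743696 + 298461100/587) + 2675176 = 1909010652/587 + 2675176 = 3479338964/587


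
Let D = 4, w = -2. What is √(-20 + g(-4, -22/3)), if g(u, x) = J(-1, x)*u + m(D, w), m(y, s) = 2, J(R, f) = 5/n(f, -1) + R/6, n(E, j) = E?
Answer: I*√15906/33 ≈ 3.8218*I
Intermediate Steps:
J(R, f) = 5/f + R/6
g(u, x) = 2 + u*(-⅙ + 5/x) (g(u, x) = (5/x + (⅙)*(-1))*u + 2 = (5/x - ⅙)*u + 2 = (-⅙ + 5/x)*u + 2 = u*(-⅙ + 5/x) + 2 = 2 + u*(-⅙ + 5/x))
√(-20 + g(-4, -22/3)) = √(-20 + (2 - ⅙*(-4) + 5*(-4)/(-22/3))) = √(-20 + (2 + ⅔ + 5*(-4)/(-22*⅓))) = √(-20 + (2 + ⅔ + 5*(-4)/(-22/3))) = √(-20 + (2 + ⅔ + 5*(-4)*(-3/22))) = √(-20 + (2 + ⅔ + 30/11)) = √(-20 + 178/33) = √(-482/33) = I*√15906/33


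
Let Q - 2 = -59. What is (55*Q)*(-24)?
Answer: 75240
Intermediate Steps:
Q = -57 (Q = 2 - 59 = -57)
(55*Q)*(-24) = (55*(-57))*(-24) = -3135*(-24) = 75240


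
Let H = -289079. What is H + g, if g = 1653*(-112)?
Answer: -474215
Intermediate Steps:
g = -185136
H + g = -289079 - 185136 = -474215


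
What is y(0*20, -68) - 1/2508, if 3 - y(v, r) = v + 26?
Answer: -57685/2508 ≈ -23.000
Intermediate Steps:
y(v, r) = -23 - v (y(v, r) = 3 - (v + 26) = 3 - (26 + v) = 3 + (-26 - v) = -23 - v)
y(0*20, -68) - 1/2508 = (-23 - 0*20) - 1/2508 = (-23 - 1*0) - 1*1/2508 = (-23 + 0) - 1/2508 = -23 - 1/2508 = -57685/2508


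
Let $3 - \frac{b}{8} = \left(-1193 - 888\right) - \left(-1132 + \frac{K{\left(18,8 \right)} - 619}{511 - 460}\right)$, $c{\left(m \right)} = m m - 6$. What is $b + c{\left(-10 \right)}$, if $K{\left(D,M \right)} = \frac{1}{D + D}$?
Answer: $\frac{3494324}{459} \approx 7612.9$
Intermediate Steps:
$c{\left(m \right)} = -6 + m^{2}$ ($c{\left(m \right)} = m^{2} - 6 = -6 + m^{2}$)
$K{\left(D,M \right)} = \frac{1}{2 D}$
$b = \frac{3451178}{459}$ ($b = 24 - 8 \left(\left(-1193 - 888\right) - \left(-1132 + \frac{\frac{1}{2 \cdot 18} - 619}{511 - 460}\right)\right) = 24 - 8 \left(-2081 - \left(-1132 + \frac{\frac{1}{2} \cdot \frac{1}{18} - 619}{51}\right)\right) = 24 - 8 \left(-2081 - \left(-1132 + \left(\frac{1}{36} - 619\right) \frac{1}{51}\right)\right) = 24 - 8 \left(-2081 - \left(-1132 - \frac{22283}{1836}\right)\right) = 24 - 8 \left(-2081 - - \frac{2100635}{1836}\right) = 24 - 8 \left(-2081 + \frac{2100635}{1836}\right) = 24 - - \frac{3440162}{459} = 24 + \frac{3440162}{459} = \frac{3451178}{459} \approx 7518.9$)
$b + c{\left(-10 \right)} = \frac{3451178}{459} - \left(6 - \left(-10\right)^{2}\right) = \frac{3451178}{459} + \left(-6 + 100\right) = \frac{3451178}{459} + 94 = \frac{3494324}{459}$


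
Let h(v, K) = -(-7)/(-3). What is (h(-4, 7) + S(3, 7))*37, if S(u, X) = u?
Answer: 74/3 ≈ 24.667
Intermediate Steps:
h(v, K) = -7/3 (h(v, K) = -(-7)*(-1)/3 = -1*7/3 = -7/3)
(h(-4, 7) + S(3, 7))*37 = (-7/3 + 3)*37 = (⅔)*37 = 74/3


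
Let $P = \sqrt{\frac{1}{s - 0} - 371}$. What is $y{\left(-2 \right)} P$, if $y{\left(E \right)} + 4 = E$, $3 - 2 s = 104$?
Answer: $- \frac{6 i \sqrt{3784773}}{101} \approx - 115.57 i$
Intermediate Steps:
$s = - \frac{101}{2}$ ($s = \frac{3}{2} - 52 = - \frac{101}{2} \approx -50.5$)
$y{\left(E \right)} = -4 + E$
$P = \frac{i \sqrt{3784773}}{101}$ ($P = \sqrt{\frac{1}{- \frac{101}{2} - 0} - 371} = \sqrt{\frac{1}{- \frac{101}{2} + 0} - 371} = \sqrt{\frac{1}{- \frac{101}{2}} - 371} = \sqrt{- \frac{2}{101} - 371} = \sqrt{- \frac{37473}{101}} = \frac{i \sqrt{3784773}}{101} \approx 19.262 i$)
$y{\left(-2 \right)} P = \left(-4 - 2\right) \frac{i \sqrt{3784773}}{101} = - 6 \frac{i \sqrt{3784773}}{101} = - \frac{6 i \sqrt{3784773}}{101}$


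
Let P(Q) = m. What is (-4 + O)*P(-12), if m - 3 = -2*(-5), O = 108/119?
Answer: -4784/119 ≈ -40.202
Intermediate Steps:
O = 108/119 (O = 108*(1/119) = 108/119 ≈ 0.90756)
m = 13 (m = 3 - 2*(-5) = 3 + 10 = 13)
P(Q) = 13
(-4 + O)*P(-12) = (-4 + 108/119)*13 = -368/119*13 = -4784/119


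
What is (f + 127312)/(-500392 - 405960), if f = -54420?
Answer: -18223/226588 ≈ -0.080423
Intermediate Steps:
(f + 127312)/(-500392 - 405960) = (-54420 + 127312)/(-500392 - 405960) = 72892/(-906352) = 72892*(-1/906352) = -18223/226588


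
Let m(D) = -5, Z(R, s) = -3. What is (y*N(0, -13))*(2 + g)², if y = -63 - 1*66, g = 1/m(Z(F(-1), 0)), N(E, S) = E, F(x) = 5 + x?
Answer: 0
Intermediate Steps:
g = -⅕ (g = 1/(-5) = -⅕ ≈ -0.20000)
y = -129 (y = -63 - 66 = -129)
(y*N(0, -13))*(2 + g)² = (-129*0)*(2 - ⅕)² = 0*(9/5)² = 0*(81/25) = 0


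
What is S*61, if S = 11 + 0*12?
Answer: 671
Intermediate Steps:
S = 11 (S = 11 + 0 = 11)
S*61 = 11*61 = 671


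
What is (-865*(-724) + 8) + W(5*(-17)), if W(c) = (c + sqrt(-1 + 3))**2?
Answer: 633495 - 170*sqrt(2) ≈ 6.3326e+5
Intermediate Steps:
W(c) = (c + sqrt(2))**2
(-865*(-724) + 8) + W(5*(-17)) = (-865*(-724) + 8) + (5*(-17) + sqrt(2))**2 = (626260 + 8) + (-85 + sqrt(2))**2 = 626268 + (-85 + sqrt(2))**2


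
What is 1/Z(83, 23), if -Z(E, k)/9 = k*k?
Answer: -1/4761 ≈ -0.00021004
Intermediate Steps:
Z(E, k) = -9*k² (Z(E, k) = -9*k*k = -9*k²)
1/Z(83, 23) = 1/(-9*23²) = 1/(-9*529) = 1/(-4761) = -1/4761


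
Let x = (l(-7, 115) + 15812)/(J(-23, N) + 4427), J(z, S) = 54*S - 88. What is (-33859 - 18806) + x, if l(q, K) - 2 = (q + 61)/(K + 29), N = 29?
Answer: -497553617/9448 ≈ -52662.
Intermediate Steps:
J(z, S) = -88 + 54*S
l(q, K) = 2 + (61 + q)/(29 + K) (l(q, K) = 2 + (q + 61)/(K + 29) = 2 + (61 + q)/(29 + K))
x = 25303/9448 (x = ((119 - 7 + 2*115)/(29 + 115) + 15812)/((-88 + 54*29) + 4427) = ((119 - 7 + 230)/144 + 15812)/((-88 + 1566) + 4427) = ((1/144)*342 + 15812)/(1478 + 4427) = (19/8 + 15812)/5905 = (126515/8)*(1/5905) = 25303/9448 ≈ 2.6781)
(-33859 - 18806) + x = (-33859 - 18806) + 25303/9448 = -52665 + 25303/9448 = -497553617/9448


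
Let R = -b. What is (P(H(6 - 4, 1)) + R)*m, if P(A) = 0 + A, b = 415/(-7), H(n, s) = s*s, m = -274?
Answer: -115628/7 ≈ -16518.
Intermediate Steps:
H(n, s) = s²
b = -415/7 (b = 415*(-⅐) = -415/7 ≈ -59.286)
P(A) = A
R = 415/7 (R = -1*(-415/7) = 415/7 ≈ 59.286)
(P(H(6 - 4, 1)) + R)*m = (1² + 415/7)*(-274) = (1 + 415/7)*(-274) = (422/7)*(-274) = -115628/7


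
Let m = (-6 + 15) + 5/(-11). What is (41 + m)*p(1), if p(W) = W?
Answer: 545/11 ≈ 49.545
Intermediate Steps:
m = 94/11 (m = 9 + 5*(-1/11) = 9 - 5/11 = 94/11 ≈ 8.5455)
(41 + m)*p(1) = (41 + 94/11)*1 = (545/11)*1 = 545/11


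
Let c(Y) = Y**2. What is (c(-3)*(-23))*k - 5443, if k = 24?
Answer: -10411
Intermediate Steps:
(c(-3)*(-23))*k - 5443 = ((-3)**2*(-23))*24 - 5443 = (9*(-23))*24 - 5443 = -207*24 - 5443 = -4968 - 5443 = -10411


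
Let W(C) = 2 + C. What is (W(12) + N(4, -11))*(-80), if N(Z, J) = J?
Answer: -240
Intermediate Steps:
(W(12) + N(4, -11))*(-80) = ((2 + 12) - 11)*(-80) = (14 - 11)*(-80) = 3*(-80) = -240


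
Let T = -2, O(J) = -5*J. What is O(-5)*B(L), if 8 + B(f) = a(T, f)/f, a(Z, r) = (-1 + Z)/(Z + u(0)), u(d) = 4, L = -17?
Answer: -6725/34 ≈ -197.79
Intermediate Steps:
a(Z, r) = (-1 + Z)/(4 + Z) (a(Z, r) = (-1 + Z)/(Z + 4) = (-1 + Z)/(4 + Z))
B(f) = -8 - 3/(2*f) (B(f) = -8 + ((-1 - 2)/(4 - 2))/f = -8 + (-3/2)/f = -8 + ((1/2)*(-3))/f = -8 - 3/(2*f))
O(-5)*B(L) = (-5*(-5))*(-8 - 3/2/(-17)) = 25*(-8 - 3/2*(-1/17)) = 25*(-8 + 3/34) = 25*(-269/34) = -6725/34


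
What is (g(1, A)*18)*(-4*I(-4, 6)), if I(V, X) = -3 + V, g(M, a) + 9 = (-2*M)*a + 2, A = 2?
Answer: -5544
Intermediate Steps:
g(M, a) = -7 - 2*M*a (g(M, a) = -9 + ((-2*M)*a + 2) = -9 + (-2*M*a + 2) = -9 + (2 - 2*M*a) = -7 - 2*M*a)
(g(1, A)*18)*(-4*I(-4, 6)) = ((-7 - 2*1*2)*18)*(-4*(-3 - 4)) = ((-7 - 4)*18)*(-4*(-7)) = -11*18*28 = -198*28 = -5544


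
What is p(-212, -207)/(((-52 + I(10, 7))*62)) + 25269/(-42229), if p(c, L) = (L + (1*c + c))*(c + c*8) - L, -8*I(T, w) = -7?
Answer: -203721431631/535421491 ≈ -380.49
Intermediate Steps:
I(T, w) = 7/8 (I(T, w) = -⅛*(-7) = 7/8)
p(c, L) = -L + 9*c*(L + 2*c) (p(c, L) = (L + (c + c))*(c + 8*c) - L = (L + 2*c)*(9*c) - L = 9*c*(L + 2*c) - L = -L + 9*c*(L + 2*c))
p(-212, -207)/(((-52 + I(10, 7))*62)) + 25269/(-42229) = (-1*(-207) + 18*(-212)² + 9*(-207)*(-212))/(((-52 + 7/8)*62)) + 25269/(-42229) = (207 + 18*44944 + 394956)/((-409/8*62)) + 25269*(-1/42229) = (207 + 808992 + 394956)/(-12679/4) - 25269/42229 = 1204155*(-4/12679) - 25269/42229 = -4816620/12679 - 25269/42229 = -203721431631/535421491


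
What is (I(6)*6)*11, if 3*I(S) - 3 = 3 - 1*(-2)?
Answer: 176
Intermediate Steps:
I(S) = 8/3 (I(S) = 1 + (3 - 1*(-2))/3 = 1 + (3 + 2)/3 = 1 + (⅓)*5 = 1 + 5/3 = 8/3)
(I(6)*6)*11 = ((8/3)*6)*11 = 16*11 = 176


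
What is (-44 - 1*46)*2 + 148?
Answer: -32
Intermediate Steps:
(-44 - 1*46)*2 + 148 = (-44 - 46)*2 + 148 = -90*2 + 148 = -180 + 148 = -32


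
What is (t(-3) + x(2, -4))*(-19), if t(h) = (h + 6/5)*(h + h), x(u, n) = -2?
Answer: -836/5 ≈ -167.20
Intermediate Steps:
t(h) = 2*h*(6/5 + h) (t(h) = (h + 6*(⅕))*(2*h) = (h + 6/5)*(2*h) = (6/5 + h)*(2*h) = 2*h*(6/5 + h))
(t(-3) + x(2, -4))*(-19) = ((⅖)*(-3)*(6 + 5*(-3)) - 2)*(-19) = ((⅖)*(-3)*(6 - 15) - 2)*(-19) = ((⅖)*(-3)*(-9) - 2)*(-19) = (54/5 - 2)*(-19) = (44/5)*(-19) = -836/5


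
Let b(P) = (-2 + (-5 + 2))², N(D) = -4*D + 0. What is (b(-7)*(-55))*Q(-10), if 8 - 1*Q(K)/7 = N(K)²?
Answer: 15323000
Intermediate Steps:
N(D) = -4*D
Q(K) = 56 - 112*K² (Q(K) = 56 - 7*16*K² = 56 - 112*K²)
b(P) = 25 (b(P) = (-2 - 3)² = (-5)² = 25)
(b(-7)*(-55))*Q(-10) = (25*(-55))*(56 - 112*(-10)²) = -1375*(56 - 112*100) = -1375*(56 - 11200) = -1375*(-11144) = 15323000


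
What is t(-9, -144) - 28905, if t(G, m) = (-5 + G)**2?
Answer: -28709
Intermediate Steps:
t(-9, -144) - 28905 = (-5 - 9)**2 - 28905 = (-14)**2 - 28905 = 196 - 28905 = -28709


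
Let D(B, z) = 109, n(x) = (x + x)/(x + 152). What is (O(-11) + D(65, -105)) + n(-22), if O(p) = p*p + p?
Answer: 14213/65 ≈ 218.66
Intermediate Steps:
n(x) = 2*x/(152 + x) (n(x) = (2*x)/(152 + x) = 2*x/(152 + x))
O(p) = p + p² (O(p) = p² + p = p + p²)
(O(-11) + D(65, -105)) + n(-22) = (-11*(1 - 11) + 109) + 2*(-22)/(152 - 22) = (-11*(-10) + 109) + 2*(-22)/130 = (110 + 109) + 2*(-22)*(1/130) = 219 - 22/65 = 14213/65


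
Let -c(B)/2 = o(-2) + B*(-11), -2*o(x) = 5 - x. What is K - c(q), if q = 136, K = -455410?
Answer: -458409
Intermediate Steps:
o(x) = -5/2 + x/2 (o(x) = -(5 - x)/2 = -5/2 + x/2)
c(B) = 7 + 22*B (c(B) = -2*((-5/2 + (½)*(-2)) + B*(-11)) = -2*((-5/2 - 1) - 11*B) = -2*(-7/2 - 11*B) = 7 + 22*B)
K - c(q) = -455410 - (7 + 22*136) = -455410 - (7 + 2992) = -455410 - 1*2999 = -455410 - 2999 = -458409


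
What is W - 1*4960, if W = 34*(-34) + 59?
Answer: -6057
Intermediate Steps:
W = -1097 (W = -1156 + 59 = -1097)
W - 1*4960 = -1097 - 1*4960 = -1097 - 4960 = -6057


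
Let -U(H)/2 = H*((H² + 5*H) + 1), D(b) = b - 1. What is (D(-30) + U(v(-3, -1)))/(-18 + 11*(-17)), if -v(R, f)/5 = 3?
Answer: -4499/205 ≈ -21.946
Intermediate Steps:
v(R, f) = -15 (v(R, f) = -5*3 = -15)
D(b) = -1 + b
U(H) = -2*H*(1 + H² + 5*H) (U(H) = -2*H*((H² + 5*H) + 1) = -2*H*(1 + H² + 5*H))
(D(-30) + U(v(-3, -1)))/(-18 + 11*(-17)) = ((-1 - 30) - 2*(-15)*(1 + (-15)² + 5*(-15)))/(-18 + 11*(-17)) = (-31 - 2*(-15)*(1 + 225 - 75))/(-18 - 187) = (-31 - 2*(-15)*151)/(-205) = (-31 + 4530)*(-1/205) = 4499*(-1/205) = -4499/205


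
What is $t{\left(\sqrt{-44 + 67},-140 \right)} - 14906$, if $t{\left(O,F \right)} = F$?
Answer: $-15046$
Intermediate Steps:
$t{\left(\sqrt{-44 + 67},-140 \right)} - 14906 = -140 - 14906 = -15046$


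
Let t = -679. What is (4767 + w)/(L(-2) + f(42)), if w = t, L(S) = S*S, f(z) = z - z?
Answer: 1022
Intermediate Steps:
f(z) = 0
L(S) = S**2
w = -679
(4767 + w)/(L(-2) + f(42)) = (4767 - 679)/((-2)**2 + 0) = 4088/(4 + 0) = 4088/4 = 4088*(1/4) = 1022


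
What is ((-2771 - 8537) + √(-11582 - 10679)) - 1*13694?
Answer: -25002 + I*√22261 ≈ -25002.0 + 149.2*I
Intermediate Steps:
((-2771 - 8537) + √(-11582 - 10679)) - 1*13694 = (-11308 + √(-22261)) - 13694 = (-11308 + I*√22261) - 13694 = -25002 + I*√22261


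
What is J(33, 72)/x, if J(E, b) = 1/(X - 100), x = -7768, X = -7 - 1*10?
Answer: 1/908856 ≈ 1.1003e-6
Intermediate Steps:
X = -17 (X = -7 - 10 = -17)
J(E, b) = -1/117 (J(E, b) = 1/(-17 - 100) = 1/(-117) = -1/117)
J(33, 72)/x = -1/117/(-7768) = -1/117*(-1/7768) = 1/908856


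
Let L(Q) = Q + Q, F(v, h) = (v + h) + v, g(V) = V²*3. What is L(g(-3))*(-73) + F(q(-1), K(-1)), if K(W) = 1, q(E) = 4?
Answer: -3933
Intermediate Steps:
g(V) = 3*V²
F(v, h) = h + 2*v (F(v, h) = (h + v) + v = h + 2*v)
L(Q) = 2*Q
L(g(-3))*(-73) + F(q(-1), K(-1)) = (2*(3*(-3)²))*(-73) + (1 + 2*4) = (2*(3*9))*(-73) + (1 + 8) = (2*27)*(-73) + 9 = 54*(-73) + 9 = -3942 + 9 = -3933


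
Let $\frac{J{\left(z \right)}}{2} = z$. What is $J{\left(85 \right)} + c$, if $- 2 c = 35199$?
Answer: $- \frac{34859}{2} \approx -17430.0$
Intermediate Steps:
$c = - \frac{35199}{2}$ ($c = \left(- \frac{1}{2}\right) 35199 = - \frac{35199}{2} \approx -17600.0$)
$J{\left(z \right)} = 2 z$
$J{\left(85 \right)} + c = 2 \cdot 85 - \frac{35199}{2} = 170 - \frac{35199}{2} = - \frac{34859}{2}$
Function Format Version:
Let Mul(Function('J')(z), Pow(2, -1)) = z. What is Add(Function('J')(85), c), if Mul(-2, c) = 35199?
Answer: Rational(-34859, 2) ≈ -17430.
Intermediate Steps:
c = Rational(-35199, 2) (c = Mul(Rational(-1, 2), 35199) = Rational(-35199, 2) ≈ -17600.)
Function('J')(z) = Mul(2, z)
Add(Function('J')(85), c) = Add(Mul(2, 85), Rational(-35199, 2)) = Add(170, Rational(-35199, 2)) = Rational(-34859, 2)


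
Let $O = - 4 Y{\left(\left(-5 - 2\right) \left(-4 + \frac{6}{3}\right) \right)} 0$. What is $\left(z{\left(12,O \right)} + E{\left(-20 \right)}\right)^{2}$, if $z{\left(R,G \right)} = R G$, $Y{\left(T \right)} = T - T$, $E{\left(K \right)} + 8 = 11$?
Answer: $9$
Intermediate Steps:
$E{\left(K \right)} = 3$ ($E{\left(K \right)} = -8 + 11 = 3$)
$Y{\left(T \right)} = 0$
$O = 0$ ($O = \left(-4\right) 0 \cdot 0 = 0 \cdot 0 = 0$)
$z{\left(R,G \right)} = G R$
$\left(z{\left(12,O \right)} + E{\left(-20 \right)}\right)^{2} = \left(0 \cdot 12 + 3\right)^{2} = \left(0 + 3\right)^{2} = 3^{2} = 9$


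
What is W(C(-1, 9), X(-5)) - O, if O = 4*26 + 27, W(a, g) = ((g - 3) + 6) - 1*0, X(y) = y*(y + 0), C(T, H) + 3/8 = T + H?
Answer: -103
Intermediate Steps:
C(T, H) = -3/8 + H + T (C(T, H) = -3/8 + (T + H) = -3/8 + (H + T) = -3/8 + H + T)
X(y) = y**2 (X(y) = y*y = y**2)
W(a, g) = 3 + g (W(a, g) = ((-3 + g) + 6) + 0 = (3 + g) + 0 = 3 + g)
O = 131 (O = 104 + 27 = 131)
W(C(-1, 9), X(-5)) - O = (3 + (-5)**2) - 1*131 = (3 + 25) - 131 = 28 - 131 = -103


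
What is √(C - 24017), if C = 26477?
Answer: 2*√615 ≈ 49.598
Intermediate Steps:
√(C - 24017) = √(26477 - 24017) = √2460 = 2*√615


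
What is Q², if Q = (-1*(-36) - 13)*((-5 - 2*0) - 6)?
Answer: 64009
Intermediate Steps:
Q = -253 (Q = (36 - 13)*((-5 + 0) - 6) = 23*(-5 - 6) = 23*(-11) = -253)
Q² = (-253)² = 64009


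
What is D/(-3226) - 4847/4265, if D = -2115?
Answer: -6615947/13758890 ≈ -0.48085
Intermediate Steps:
D/(-3226) - 4847/4265 = -2115/(-3226) - 4847/4265 = -2115*(-1/3226) - 4847*1/4265 = 2115/3226 - 4847/4265 = -6615947/13758890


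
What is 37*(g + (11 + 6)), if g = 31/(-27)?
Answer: 15836/27 ≈ 586.52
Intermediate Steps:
g = -31/27 (g = 31*(-1/27) = -31/27 ≈ -1.1481)
37*(g + (11 + 6)) = 37*(-31/27 + (11 + 6)) = 37*(-31/27 + 17) = 37*(428/27) = 15836/27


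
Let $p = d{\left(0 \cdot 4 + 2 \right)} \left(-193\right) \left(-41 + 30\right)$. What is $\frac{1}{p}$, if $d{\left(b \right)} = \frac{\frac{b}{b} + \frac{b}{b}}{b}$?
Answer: $\frac{1}{2123} \approx 0.00047103$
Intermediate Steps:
$d{\left(b \right)} = \frac{2}{b}$ ($d{\left(b \right)} = \frac{1 + 1}{b} = \frac{2}{b}$)
$p = 2123$ ($p = \frac{2}{0 \cdot 4 + 2} \left(-193\right) \left(-41 + 30\right) = \frac{2}{0 + 2} \left(-193\right) \left(-11\right) = \frac{2}{2} \left(-193\right) \left(-11\right) = 2 \cdot \frac{1}{2} \left(-193\right) \left(-11\right) = 1 \left(-193\right) \left(-11\right) = \left(-193\right) \left(-11\right) = 2123$)
$\frac{1}{p} = \frac{1}{2123}$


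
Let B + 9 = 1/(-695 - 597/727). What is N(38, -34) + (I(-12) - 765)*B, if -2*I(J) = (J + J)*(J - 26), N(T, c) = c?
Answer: 5542605877/505862 ≈ 10957.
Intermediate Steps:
B = -4553485/505862 (B = -9 + 1/(-695 - 597/727) = -9 + 1/(-505862/727) = -9 - 727/505862 = -4553485/505862 ≈ -9.0014)
I(J) = -J*(-26 + J) (I(J) = -(J + J)*(J - 26)/2 = -2*J*(-26 + J)/2 = -J*(-26 + J))
N(38, -34) + (I(-12) - 765)*B = -34 + (-12*(26 - 1*(-12)) - 765)*(-4553485/505862) = -34 + (-12*(26 + 12) - 765)*(-4553485/505862) = -34 + (-12*38 - 765)*(-4553485/505862) = -34 + (-456 - 765)*(-4553485/505862) = -34 - 1221*(-4553485/505862) = -34 + 5559805185/505862 = 5542605877/505862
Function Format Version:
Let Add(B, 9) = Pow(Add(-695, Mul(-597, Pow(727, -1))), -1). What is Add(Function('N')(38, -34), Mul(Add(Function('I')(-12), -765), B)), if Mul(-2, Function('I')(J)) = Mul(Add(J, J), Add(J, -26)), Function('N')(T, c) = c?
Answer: Rational(5542605877, 505862) ≈ 10957.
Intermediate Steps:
B = Rational(-4553485, 505862) (B = Add(-9, Pow(Add(-695, Mul(-597, Pow(727, -1))), -1)) = Add(-9, Pow(Add(-695, Mul(-597, Rational(1, 727))), -1)) = Add(-9, Pow(Add(-695, Rational(-597, 727)), -1)) = Add(-9, Pow(Rational(-505862, 727), -1)) = Add(-9, Rational(-727, 505862)) = Rational(-4553485, 505862) ≈ -9.0014)
Function('I')(J) = Mul(-1, J, Add(-26, J)) (Function('I')(J) = Mul(Rational(-1, 2), Mul(Add(J, J), Add(J, -26))) = Mul(Rational(-1, 2), Mul(Mul(2, J), Add(-26, J))) = Mul(Rational(-1, 2), Mul(2, J, Add(-26, J))) = Mul(-1, J, Add(-26, J)))
Add(Function('N')(38, -34), Mul(Add(Function('I')(-12), -765), B)) = Add(-34, Mul(Add(Mul(-12, Add(26, Mul(-1, -12))), -765), Rational(-4553485, 505862))) = Add(-34, Mul(Add(Mul(-12, Add(26, 12)), -765), Rational(-4553485, 505862))) = Add(-34, Mul(Add(Mul(-12, 38), -765), Rational(-4553485, 505862))) = Add(-34, Mul(Add(-456, -765), Rational(-4553485, 505862))) = Add(-34, Mul(-1221, Rational(-4553485, 505862))) = Add(-34, Rational(5559805185, 505862)) = Rational(5542605877, 505862)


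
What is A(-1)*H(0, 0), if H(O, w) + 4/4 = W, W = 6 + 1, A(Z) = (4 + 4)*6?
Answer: 288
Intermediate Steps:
A(Z) = 48 (A(Z) = 8*6 = 48)
W = 7
H(O, w) = 6 (H(O, w) = -1 + 7 = 6)
A(-1)*H(0, 0) = 48*6 = 288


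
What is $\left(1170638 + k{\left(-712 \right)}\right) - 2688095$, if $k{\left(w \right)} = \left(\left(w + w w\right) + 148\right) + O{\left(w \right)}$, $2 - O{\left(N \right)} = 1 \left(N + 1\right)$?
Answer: $-1010364$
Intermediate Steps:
$O{\left(N \right)} = 1 - N$ ($O{\left(N \right)} = 2 - 1 \left(N + 1\right) = 2 - 1 \left(1 + N\right) = 2 - \left(1 + N\right) = 1 - N$)
$k{\left(w \right)} = 149 + w^{2}$ ($k{\left(w \right)} = \left(\left(w + w w\right) + 148\right) - \left(-1 + w\right) = \left(\left(w + w^{2}\right) + 148\right) - \left(-1 + w\right) = \left(148 + w + w^{2}\right) - \left(-1 + w\right) = 149 + w^{2}$)
$\left(1170638 + k{\left(-712 \right)}\right) - 2688095 = \left(1170638 + \left(149 + \left(-712\right)^{2}\right)\right) - 2688095 = \left(1170638 + \left(149 + 506944\right)\right) - 2688095 = \left(1170638 + 507093\right) - 2688095 = 1677731 - 2688095 = -1010364$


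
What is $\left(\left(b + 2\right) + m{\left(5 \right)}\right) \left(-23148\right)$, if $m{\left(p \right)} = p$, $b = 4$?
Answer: $-254628$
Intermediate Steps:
$\left(\left(b + 2\right) + m{\left(5 \right)}\right) \left(-23148\right) = \left(\left(4 + 2\right) + 5\right) \left(-23148\right) = \left(6 + 5\right) \left(-23148\right) = 11 \left(-23148\right) = -254628$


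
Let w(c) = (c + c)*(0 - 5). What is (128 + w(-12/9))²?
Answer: 179776/9 ≈ 19975.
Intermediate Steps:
w(c) = -10*c (w(c) = (2*c)*(-5) = -10*c)
(128 + w(-12/9))² = (128 - (-120)/9)² = (128 - 10*(-4/3))² = (128 + 40/3)² = (424/3)² = 179776/9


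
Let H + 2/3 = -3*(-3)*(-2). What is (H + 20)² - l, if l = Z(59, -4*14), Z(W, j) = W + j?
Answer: -11/9 ≈ -1.2222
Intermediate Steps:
H = -56/3 (H = -⅔ - 3*(-3)*(-2) = -⅔ + 9*(-2) = -⅔ - 18 = -56/3 ≈ -18.667)
l = 3 (l = 59 - 4*14 = 59 - 56 = 3)
(H + 20)² - l = (-56/3 + 20)² - 1*3 = (4/3)² - 3 = 16/9 - 3 = -11/9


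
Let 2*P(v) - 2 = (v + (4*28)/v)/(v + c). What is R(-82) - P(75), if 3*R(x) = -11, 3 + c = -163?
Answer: -19321/4550 ≈ -4.2464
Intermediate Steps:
c = -166 (c = -3 - 163 = -166)
R(x) = -11/3 (R(x) = (⅓)*(-11) = -11/3)
P(v) = 1 + (v + 112/v)/(2*(-166 + v)) (P(v) = 1 + ((v + (4*28)/v)/(v - 166))/2 = 1 + ((v + 112/v)/(-166 + v))/2 = 1 + (v + 112/v)/(2*(-166 + v)))
R(-82) - P(75) = -11/3 - (112 - 332*75 + 3*75²)/(2*75*(-166 + 75)) = -11/3 - (112 - 24900 + 3*5625)/(2*75*(-91)) = -11/3 - (-1)*(112 - 24900 + 16875)/(2*75*91) = -11/3 - (-1)*(-7913)/(2*75*91) = -11/3 - 1*7913/13650 = -11/3 - 7913/13650 = -19321/4550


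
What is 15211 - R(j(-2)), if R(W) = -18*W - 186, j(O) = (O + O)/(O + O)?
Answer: 15415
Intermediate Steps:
j(O) = 1 (j(O) = (2*O)/((2*O)) = (2*O)*(1/(2*O)) = 1)
R(W) = -186 - 18*W
15211 - R(j(-2)) = 15211 - (-186 - 18*1) = 15211 - (-186 - 18) = 15211 - 1*(-204) = 15211 + 204 = 15415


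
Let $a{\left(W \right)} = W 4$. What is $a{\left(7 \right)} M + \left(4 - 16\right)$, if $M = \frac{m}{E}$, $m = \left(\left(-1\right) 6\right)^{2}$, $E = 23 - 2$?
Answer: $36$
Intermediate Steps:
$E = 21$
$m = 36$ ($m = \left(-6\right)^{2} = 36$)
$M = \frac{12}{7}$ ($M = \frac{36}{21} = 36 \cdot \frac{1}{21} = \frac{12}{7} \approx 1.7143$)
$a{\left(W \right)} = 4 W$
$a{\left(7 \right)} M + \left(4 - 16\right) = 4 \cdot 7 \cdot \frac{12}{7} + \left(4 - 16\right) = 28 \cdot \frac{12}{7} - 12 = 48 - 12 = 36$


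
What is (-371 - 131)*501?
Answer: -251502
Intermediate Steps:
(-371 - 131)*501 = -502*501 = -251502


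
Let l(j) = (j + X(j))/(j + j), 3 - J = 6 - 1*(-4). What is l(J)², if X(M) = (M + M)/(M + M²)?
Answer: 121/441 ≈ 0.27438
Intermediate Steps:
X(M) = 2*M/(M + M²) (X(M) = (2*M)/(M + M²) = 2*M/(M + M²))
J = -7 (J = 3 - (6 - 1*(-4)) = 3 - (6 + 4) = 3 - 1*10 = 3 - 10 = -7)
l(j) = (j + 2/(1 + j))/(2*j) (l(j) = (j + 2/(1 + j))/(j + j) = (j + 2/(1 + j))/((2*j)) = (j + 2/(1 + j))*(1/(2*j)) = (j + 2/(1 + j))/(2*j))
l(J)² = ((½)*(2 - 7*(1 - 7))/(-7*(1 - 7)))² = ((½)*(-⅐)*(2 - 7*(-6))/(-6))² = ((½)*(-⅐)*(-⅙)*(2 + 42))² = ((½)*(-⅐)*(-⅙)*44)² = (11/21)² = 121/441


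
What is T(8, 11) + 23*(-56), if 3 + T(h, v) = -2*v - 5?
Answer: -1318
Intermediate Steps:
T(h, v) = -8 - 2*v (T(h, v) = -3 + (-2*v - 5) = -3 + (-5 - 2*v) = -8 - 2*v)
T(8, 11) + 23*(-56) = (-8 - 2*11) + 23*(-56) = (-8 - 22) - 1288 = -30 - 1288 = -1318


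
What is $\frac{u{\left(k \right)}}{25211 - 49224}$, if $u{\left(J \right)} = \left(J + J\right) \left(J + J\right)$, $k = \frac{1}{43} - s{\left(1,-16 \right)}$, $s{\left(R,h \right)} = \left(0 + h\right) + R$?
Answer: $- \frac{1669264}{44400037} \approx -0.037596$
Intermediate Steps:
$s{\left(R,h \right)} = R + h$ ($s{\left(R,h \right)} = h + R = R + h$)
$k = \frac{646}{43}$ ($k = \frac{1}{43} - \left(1 - 16\right) = \frac{1}{43} - -15 = \frac{1}{43} + 15 = \frac{646}{43} \approx 15.023$)
$u{\left(J \right)} = 4 J^{2}$ ($u{\left(J \right)} = 2 J 2 J = 4 J^{2}$)
$\frac{u{\left(k \right)}}{25211 - 49224} = \frac{4 \left(\frac{646}{43}\right)^{2}}{25211 - 49224} = \frac{4 \cdot \frac{417316}{1849}}{-24013} = \frac{1669264}{1849} \left(- \frac{1}{24013}\right) = - \frac{1669264}{44400037}$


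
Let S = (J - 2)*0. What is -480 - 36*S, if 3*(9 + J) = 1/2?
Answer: -480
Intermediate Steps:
J = -53/6 (J = -9 + (1/3)/2 = -9 + (1/3)*(1/2) = -9 + 1/6 = -53/6 ≈ -8.8333)
S = 0 (S = (-53/6 - 2)*0 = -65/6*0 = 0)
-480 - 36*S = -480 - 36*0 = -480 + 0 = -480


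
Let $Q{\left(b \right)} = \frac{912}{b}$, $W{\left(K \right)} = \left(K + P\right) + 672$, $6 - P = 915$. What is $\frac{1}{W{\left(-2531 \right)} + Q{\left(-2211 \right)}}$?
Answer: $- \frac{737}{2040320} \approx -0.00036122$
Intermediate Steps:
$P = -909$ ($P = 6 - 915 = -909$)
$W{\left(K \right)} = -237 + K$ ($W{\left(K \right)} = \left(K - 909\right) + 672 = \left(-909 + K\right) + 672 = -237 + K$)
$\frac{1}{W{\left(-2531 \right)} + Q{\left(-2211 \right)}} = \frac{1}{\left(-237 - 2531\right) + \frac{912}{-2211}} = \frac{1}{-2768 + 912 \left(- \frac{1}{2211}\right)} = \frac{1}{-2768 - \frac{304}{737}} = \frac{1}{- \frac{2040320}{737}} = - \frac{737}{2040320}$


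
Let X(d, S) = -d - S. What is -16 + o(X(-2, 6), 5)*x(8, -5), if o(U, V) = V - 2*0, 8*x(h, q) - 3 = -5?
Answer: -69/4 ≈ -17.250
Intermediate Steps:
x(h, q) = -¼ (x(h, q) = 3/8 + (⅛)*(-5) = 3/8 - 5/8 = -¼)
X(d, S) = -S - d
o(U, V) = V (o(U, V) = V + 0 = V)
-16 + o(X(-2, 6), 5)*x(8, -5) = -16 + 5*(-¼) = -16 - 5/4 = -69/4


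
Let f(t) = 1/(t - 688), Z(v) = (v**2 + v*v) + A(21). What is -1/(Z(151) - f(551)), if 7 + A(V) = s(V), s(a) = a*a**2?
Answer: -137/7515273 ≈ -1.8230e-5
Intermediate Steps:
s(a) = a**3
A(V) = -7 + V**3
Z(v) = 9254 + 2*v**2 (Z(v) = (v**2 + v*v) + (-7 + 21**3) = (v**2 + v**2) + (-7 + 9261) = 2*v**2 + 9254 = 9254 + 2*v**2)
f(t) = 1/(-688 + t)
-1/(Z(151) - f(551)) = -1/((9254 + 2*151**2) - 1/(-688 + 551)) = -1/((9254 + 2*22801) - 1/(-137)) = -1/((9254 + 45602) - 1*(-1/137)) = -1/(54856 + 1/137) = -1/7515273/137 = -1*137/7515273 = -137/7515273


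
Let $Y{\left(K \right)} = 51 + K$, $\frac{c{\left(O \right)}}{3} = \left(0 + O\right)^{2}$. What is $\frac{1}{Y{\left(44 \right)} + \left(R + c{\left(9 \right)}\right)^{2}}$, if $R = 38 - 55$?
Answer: $\frac{1}{51171} \approx 1.9542 \cdot 10^{-5}$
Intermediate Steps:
$R = -17$
$c{\left(O \right)} = 3 O^{2}$ ($c{\left(O \right)} = 3 \left(0 + O\right)^{2} = 3 O^{2}$)
$\frac{1}{Y{\left(44 \right)} + \left(R + c{\left(9 \right)}\right)^{2}} = \frac{1}{\left(51 + 44\right) + \left(-17 + 3 \cdot 9^{2}\right)^{2}} = \frac{1}{95 + \left(-17 + 3 \cdot 81\right)^{2}} = \frac{1}{95 + \left(-17 + 243\right)^{2}} = \frac{1}{95 + 226^{2}} = \frac{1}{95 + 51076} = \frac{1}{51171}$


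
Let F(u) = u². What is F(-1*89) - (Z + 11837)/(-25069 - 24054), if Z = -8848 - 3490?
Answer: 389102782/49123 ≈ 7921.0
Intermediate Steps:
Z = -12338
F(-1*89) - (Z + 11837)/(-25069 - 24054) = (-1*89)² - (-12338 + 11837)/(-25069 - 24054) = (-89)² - (-501)/(-49123) = 7921 - (-501)*(-1)/49123 = 7921 - 1*501/49123 = 7921 - 501/49123 = 389102782/49123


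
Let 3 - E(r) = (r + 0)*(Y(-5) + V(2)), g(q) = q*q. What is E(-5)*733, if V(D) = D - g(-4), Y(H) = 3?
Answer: -38116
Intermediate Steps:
g(q) = q²
V(D) = -16 + D (V(D) = D - 1*(-4)² = D - 1*16 = D - 16 = -16 + D)
E(r) = 3 + 11*r (E(r) = 3 - (r + 0)*(3 + (-16 + 2)) = 3 - r*(3 - 14) = 3 - r*(-11) = 3 - (-11)*r = 3 + 11*r)
E(-5)*733 = (3 + 11*(-5))*733 = (3 - 55)*733 = -52*733 = -38116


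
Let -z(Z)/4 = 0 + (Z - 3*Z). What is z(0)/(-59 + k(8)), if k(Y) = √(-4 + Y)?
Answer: 0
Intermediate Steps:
z(Z) = 8*Z (z(Z) = -4*(0 + (Z - 3*Z)) = -4*(0 - 2*Z) = -(-8)*Z = 8*Z)
z(0)/(-59 + k(8)) = (8*0)/(-59 + √(-4 + 8)) = 0/(-59 + √4) = 0/(-59 + 2) = 0/(-57) = 0*(-1/57) = 0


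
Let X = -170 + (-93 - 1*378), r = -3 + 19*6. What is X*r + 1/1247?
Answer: -88725296/1247 ≈ -71151.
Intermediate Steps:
r = 111 (r = -3 + 114 = 111)
X = -641 (X = -170 + (-93 - 378) = -170 - 471 = -641)
X*r + 1/1247 = -641*111 + 1/1247 = -71151 + 1/1247 = -88725296/1247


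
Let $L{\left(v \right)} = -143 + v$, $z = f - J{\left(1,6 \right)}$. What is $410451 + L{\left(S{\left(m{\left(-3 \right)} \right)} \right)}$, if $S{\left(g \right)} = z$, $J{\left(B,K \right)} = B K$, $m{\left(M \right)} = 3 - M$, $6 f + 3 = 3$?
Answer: $410302$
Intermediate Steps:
$f = 0$ ($f = - \frac{1}{2} + \frac{1}{6} \cdot 3 = - \frac{1}{2} + \frac{1}{2} = 0$)
$z = -6$ ($z = 0 - 1 \cdot 6 = 0 - 6 = -6$)
$S{\left(g \right)} = -6$
$410451 + L{\left(S{\left(m{\left(-3 \right)} \right)} \right)} = 410451 - 149 = 410302$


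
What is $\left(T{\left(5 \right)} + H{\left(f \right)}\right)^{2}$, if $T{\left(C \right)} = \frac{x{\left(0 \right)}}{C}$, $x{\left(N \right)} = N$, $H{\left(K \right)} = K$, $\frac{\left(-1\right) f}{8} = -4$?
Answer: $1024$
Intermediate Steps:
$f = 32$ ($f = \left(-8\right) \left(-4\right) = 32$)
$T{\left(C \right)} = 0$ ($T{\left(C \right)} = \frac{0}{C} = 0$)
$\left(T{\left(5 \right)} + H{\left(f \right)}\right)^{2} = \left(0 + 32\right)^{2} = 32^{2} = 1024$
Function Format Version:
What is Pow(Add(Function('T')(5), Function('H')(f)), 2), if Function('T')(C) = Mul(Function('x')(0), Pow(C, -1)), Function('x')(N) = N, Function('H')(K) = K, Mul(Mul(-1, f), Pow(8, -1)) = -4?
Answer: 1024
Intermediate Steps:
f = 32 (f = Mul(-8, -4) = 32)
Function('T')(C) = 0 (Function('T')(C) = Mul(0, Pow(C, -1)) = 0)
Pow(Add(Function('T')(5), Function('H')(f)), 2) = Pow(Add(0, 32), 2) = Pow(32, 2) = 1024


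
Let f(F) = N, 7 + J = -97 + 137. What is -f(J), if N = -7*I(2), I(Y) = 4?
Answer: 28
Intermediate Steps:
J = 33 (J = -7 + (-97 + 137) = -7 + 40 = 33)
N = -28 (N = -7*4 = -28)
f(F) = -28
-f(J) = -1*(-28) = 28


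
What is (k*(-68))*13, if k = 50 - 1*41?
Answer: -7956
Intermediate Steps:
k = 9 (k = 50 - 41 = 9)
(k*(-68))*13 = (9*(-68))*13 = -612*13 = -7956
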